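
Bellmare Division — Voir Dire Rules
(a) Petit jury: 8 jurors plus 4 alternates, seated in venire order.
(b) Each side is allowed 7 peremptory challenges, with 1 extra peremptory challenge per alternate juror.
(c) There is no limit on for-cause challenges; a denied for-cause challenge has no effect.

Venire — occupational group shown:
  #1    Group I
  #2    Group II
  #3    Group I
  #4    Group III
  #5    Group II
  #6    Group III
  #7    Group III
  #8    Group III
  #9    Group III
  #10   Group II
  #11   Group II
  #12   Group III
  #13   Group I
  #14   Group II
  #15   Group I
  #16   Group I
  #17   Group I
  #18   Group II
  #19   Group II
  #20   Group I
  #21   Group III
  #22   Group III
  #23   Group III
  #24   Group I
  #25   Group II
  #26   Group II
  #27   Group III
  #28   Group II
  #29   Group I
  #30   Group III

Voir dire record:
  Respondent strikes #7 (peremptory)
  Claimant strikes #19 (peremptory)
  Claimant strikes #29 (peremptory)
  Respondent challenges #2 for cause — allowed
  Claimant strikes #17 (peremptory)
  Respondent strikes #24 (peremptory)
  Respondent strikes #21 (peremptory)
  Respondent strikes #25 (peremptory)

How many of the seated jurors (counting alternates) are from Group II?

4

Removed: #2, #7, #17, #19, #21, #24, #25, #29.
Seated (12 incl. alternates): #1, #3, #4, #5, #6, #8, #9, #10, #11, #12, #13, #14.
Of those, in Group II: #5, #10, #11, #14 → 4.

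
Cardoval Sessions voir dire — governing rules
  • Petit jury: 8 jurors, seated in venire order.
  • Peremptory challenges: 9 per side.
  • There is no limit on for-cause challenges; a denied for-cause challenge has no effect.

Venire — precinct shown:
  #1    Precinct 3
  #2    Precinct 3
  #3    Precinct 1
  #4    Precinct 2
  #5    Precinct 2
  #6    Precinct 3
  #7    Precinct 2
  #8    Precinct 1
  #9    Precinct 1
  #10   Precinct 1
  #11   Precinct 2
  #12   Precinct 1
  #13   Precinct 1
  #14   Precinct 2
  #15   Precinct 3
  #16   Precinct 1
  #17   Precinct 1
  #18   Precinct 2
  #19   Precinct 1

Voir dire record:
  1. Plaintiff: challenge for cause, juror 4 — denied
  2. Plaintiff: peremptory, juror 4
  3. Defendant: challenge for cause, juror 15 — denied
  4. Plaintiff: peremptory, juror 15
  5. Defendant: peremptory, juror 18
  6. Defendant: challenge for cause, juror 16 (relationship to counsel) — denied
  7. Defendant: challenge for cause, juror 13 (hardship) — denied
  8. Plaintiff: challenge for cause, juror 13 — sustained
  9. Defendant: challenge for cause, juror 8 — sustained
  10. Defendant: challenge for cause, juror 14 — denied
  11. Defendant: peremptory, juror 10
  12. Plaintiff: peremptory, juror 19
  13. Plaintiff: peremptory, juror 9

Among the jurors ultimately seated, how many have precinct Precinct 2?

3

Removed: #4, #8, #9, #10, #13, #15, #18, #19.
Seated jurors 1–8: #1, #2, #3, #5, #6, #7, #11, #12.
Of those, in Precinct 2: #5, #7, #11 → 3.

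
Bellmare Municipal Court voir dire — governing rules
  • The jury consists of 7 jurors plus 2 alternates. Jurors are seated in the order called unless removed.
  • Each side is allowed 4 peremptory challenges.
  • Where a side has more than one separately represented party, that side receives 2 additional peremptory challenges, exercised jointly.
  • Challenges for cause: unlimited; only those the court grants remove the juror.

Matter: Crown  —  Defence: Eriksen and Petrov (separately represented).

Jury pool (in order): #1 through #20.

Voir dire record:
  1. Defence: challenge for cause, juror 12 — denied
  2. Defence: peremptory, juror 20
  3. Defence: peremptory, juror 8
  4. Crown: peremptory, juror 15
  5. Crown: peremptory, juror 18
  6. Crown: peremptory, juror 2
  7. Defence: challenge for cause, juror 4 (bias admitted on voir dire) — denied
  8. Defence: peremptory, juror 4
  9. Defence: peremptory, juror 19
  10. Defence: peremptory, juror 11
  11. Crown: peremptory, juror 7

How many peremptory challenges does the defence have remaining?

Defence allotment: 4 base + 2 multi-party = 6.
Defence peremptories used: #20, #8, #4, #19, #11 — 5 (for-cause on #12, #4 don't count).
Remaining: 6 − 5 = 1.

1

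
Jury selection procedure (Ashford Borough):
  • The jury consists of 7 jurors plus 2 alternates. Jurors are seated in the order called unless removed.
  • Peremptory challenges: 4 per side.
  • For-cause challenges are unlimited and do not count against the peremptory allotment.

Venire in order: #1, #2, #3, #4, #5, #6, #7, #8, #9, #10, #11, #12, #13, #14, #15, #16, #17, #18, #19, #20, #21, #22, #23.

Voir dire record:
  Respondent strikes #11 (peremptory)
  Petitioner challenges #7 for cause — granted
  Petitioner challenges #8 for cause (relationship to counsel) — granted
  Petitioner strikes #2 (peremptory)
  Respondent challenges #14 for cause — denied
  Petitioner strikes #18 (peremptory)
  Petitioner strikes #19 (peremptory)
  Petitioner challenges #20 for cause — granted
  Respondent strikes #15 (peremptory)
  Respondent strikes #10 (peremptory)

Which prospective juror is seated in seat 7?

Removed: #2, #7, #8, #10, #11, #15, #18, #19, #20. (#14 stays — for-cause denied.)
Seating in order: seats 1–7 → #1, #3, #4, #5, #6, #9, #12; alternates → #13, #14.
So seat 7 is #12.

12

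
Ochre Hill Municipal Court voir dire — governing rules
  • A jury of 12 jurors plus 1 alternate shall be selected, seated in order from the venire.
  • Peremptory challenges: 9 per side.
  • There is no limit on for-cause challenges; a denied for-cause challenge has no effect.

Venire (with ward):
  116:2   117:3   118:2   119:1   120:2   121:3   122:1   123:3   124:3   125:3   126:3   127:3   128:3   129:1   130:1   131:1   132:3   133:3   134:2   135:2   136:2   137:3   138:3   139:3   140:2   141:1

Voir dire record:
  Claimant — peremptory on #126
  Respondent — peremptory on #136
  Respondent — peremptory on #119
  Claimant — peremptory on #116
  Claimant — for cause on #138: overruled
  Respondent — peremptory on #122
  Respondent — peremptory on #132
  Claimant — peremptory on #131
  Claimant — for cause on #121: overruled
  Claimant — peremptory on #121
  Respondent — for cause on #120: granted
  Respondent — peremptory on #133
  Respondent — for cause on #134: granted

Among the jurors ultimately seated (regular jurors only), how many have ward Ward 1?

2

Removed: #116, #119, #120, #121, #122, #126, #131, #132, #133, #134, #136.
Seated jurors 1–12: #117, #118, #123, #124, #125, #127, #128, #129, #130, #135, #137, #138 (alternates #139 not counted).
Of those, in Ward 1: #129, #130 → 2.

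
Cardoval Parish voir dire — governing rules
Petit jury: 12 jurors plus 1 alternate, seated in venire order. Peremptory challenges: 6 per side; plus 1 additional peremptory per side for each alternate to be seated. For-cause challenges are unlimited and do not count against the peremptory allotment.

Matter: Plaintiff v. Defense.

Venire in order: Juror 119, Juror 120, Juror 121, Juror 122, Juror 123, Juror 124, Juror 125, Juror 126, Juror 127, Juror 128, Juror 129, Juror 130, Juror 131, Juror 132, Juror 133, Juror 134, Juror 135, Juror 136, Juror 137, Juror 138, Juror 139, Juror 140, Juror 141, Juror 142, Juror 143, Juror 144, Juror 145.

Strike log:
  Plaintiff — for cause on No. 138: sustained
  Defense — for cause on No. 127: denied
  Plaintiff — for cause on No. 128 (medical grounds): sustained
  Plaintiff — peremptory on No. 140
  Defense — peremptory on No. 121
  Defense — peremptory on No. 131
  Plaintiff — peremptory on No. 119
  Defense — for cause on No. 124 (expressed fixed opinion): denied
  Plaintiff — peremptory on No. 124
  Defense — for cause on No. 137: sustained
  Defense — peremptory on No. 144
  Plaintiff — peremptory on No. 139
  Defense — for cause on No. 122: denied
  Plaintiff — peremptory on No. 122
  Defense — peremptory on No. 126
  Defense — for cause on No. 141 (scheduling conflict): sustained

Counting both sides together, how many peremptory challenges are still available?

Plaintiff allotment: 6 base + 1 × 1 alternate = 7. Defense allotment: 6 base + 1 × 1 alternate = 7.
Plaintiff peremptories used: #140, #119, #124, #139, #122 — 5 (for-cause on #138, #128 don't count).
Defense peremptories used: #121, #131, #144, #126 — 4 (for-cause on #127, #124, #137, #122, #141 don't count).
Remaining: (7 − 5) + (7 − 4) = 5.

5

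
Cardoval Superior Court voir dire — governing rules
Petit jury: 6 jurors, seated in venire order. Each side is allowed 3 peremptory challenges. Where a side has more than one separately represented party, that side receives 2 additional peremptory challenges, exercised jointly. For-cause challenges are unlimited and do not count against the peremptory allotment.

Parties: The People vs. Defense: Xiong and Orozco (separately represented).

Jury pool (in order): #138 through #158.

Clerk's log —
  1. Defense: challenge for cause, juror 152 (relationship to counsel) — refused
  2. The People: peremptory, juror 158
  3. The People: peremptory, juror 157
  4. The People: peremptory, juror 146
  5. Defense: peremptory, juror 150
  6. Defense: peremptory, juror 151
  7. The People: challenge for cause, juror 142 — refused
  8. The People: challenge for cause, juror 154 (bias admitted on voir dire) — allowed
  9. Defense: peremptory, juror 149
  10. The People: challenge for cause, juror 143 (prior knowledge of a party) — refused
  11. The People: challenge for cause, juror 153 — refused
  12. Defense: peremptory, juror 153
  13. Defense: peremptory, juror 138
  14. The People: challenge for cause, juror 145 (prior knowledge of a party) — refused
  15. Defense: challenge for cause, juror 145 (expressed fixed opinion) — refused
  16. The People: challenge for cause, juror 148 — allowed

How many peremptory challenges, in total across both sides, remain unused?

0

The People allotment: 3. Defense allotment: 3 base + 2 multi-party = 5.
The People peremptories used: #158, #157, #146 — 3 (for-cause on #142, #154, #143, #153, #145, #148 don't count).
Defense peremptories used: #150, #151, #149, #153, #138 — 5 (for-cause on #152, #145 don't count).
Remaining: (3 − 3) + (5 − 5) = 0.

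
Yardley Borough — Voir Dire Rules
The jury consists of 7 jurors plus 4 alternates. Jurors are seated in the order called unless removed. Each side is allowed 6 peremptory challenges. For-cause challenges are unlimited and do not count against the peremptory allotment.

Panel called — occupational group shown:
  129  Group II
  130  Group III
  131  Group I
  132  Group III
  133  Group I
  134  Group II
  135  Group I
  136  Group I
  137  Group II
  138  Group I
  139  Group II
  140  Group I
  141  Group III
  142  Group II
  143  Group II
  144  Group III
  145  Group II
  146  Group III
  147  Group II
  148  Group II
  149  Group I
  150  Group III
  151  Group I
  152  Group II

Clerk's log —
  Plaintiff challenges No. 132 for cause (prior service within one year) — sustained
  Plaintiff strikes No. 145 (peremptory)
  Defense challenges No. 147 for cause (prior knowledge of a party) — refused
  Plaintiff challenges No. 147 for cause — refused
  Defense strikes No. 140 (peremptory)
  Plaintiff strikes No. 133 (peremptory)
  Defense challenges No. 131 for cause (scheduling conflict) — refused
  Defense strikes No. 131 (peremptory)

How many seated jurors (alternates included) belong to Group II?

6

Removed: #131, #132, #133, #140, #145.
Seated (11 incl. alternates): #129, #130, #134, #135, #136, #137, #138, #139, #141, #142, #143.
Of those, in Group II: #129, #134, #137, #139, #142, #143 → 6.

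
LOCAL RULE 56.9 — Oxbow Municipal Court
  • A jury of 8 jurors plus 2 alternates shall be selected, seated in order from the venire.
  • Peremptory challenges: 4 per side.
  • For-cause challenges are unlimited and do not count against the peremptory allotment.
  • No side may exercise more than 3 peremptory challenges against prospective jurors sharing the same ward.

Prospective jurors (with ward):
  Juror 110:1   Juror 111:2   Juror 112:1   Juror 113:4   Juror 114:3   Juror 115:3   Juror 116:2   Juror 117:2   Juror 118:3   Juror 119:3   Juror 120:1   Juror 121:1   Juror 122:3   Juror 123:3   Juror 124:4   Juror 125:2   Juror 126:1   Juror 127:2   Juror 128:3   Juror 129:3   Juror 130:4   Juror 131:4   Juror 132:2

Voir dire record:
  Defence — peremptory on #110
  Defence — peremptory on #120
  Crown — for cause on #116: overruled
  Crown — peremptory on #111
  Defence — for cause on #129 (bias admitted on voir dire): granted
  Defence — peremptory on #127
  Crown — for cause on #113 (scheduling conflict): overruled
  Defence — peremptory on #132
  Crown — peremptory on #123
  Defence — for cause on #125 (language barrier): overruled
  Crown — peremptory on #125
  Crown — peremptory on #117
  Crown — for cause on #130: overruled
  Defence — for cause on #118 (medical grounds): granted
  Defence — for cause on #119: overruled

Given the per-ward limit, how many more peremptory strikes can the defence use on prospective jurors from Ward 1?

Defence peremptories so far: #110, #120, #127, #132 — 4 of 4 used, 0 left overall.
Against Ward 1: #110, #120 — 2 used; per-ward cap 3 leaves 1.
Binding limit: min(0, 1) = 0.

0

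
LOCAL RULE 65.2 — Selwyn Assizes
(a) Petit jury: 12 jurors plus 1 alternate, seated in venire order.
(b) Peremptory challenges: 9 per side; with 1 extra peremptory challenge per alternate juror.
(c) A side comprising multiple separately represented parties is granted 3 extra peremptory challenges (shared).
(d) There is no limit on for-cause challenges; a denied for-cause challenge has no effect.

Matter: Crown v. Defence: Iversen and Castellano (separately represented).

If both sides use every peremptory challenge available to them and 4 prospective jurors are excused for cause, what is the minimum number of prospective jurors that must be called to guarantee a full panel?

Seats to fill: 12 + 1 alternates = 13.
Peremptories — Crown: 9 + 1×1 = 10; Defence: 9 + 1×1 + 3 = 13; total 23.
For-cause removals: 4.
Minimum venire: 13 + 23 + 4 = 40.

40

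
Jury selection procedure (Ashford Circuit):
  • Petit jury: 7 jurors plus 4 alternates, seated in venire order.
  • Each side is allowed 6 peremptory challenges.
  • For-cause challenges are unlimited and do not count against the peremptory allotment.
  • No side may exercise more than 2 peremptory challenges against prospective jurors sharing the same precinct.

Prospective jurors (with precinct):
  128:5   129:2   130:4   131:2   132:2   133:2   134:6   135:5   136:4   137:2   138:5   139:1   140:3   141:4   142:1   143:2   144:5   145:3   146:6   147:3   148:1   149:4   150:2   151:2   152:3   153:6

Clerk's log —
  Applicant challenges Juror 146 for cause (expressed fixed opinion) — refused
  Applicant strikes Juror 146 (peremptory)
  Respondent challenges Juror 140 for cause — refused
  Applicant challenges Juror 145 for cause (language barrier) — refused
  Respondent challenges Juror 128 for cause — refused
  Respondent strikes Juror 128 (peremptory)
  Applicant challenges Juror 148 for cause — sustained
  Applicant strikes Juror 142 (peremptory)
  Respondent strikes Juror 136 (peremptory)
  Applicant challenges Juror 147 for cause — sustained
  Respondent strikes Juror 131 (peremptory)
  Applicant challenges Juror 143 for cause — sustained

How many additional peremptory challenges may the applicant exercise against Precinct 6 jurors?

Applicant peremptories so far: #146, #142 — 2 of 6 used, 4 left overall.
Against Precinct 6: #146 — 1 used; per-precinct cap 2 leaves 1.
Binding limit: min(4, 1) = 1.

1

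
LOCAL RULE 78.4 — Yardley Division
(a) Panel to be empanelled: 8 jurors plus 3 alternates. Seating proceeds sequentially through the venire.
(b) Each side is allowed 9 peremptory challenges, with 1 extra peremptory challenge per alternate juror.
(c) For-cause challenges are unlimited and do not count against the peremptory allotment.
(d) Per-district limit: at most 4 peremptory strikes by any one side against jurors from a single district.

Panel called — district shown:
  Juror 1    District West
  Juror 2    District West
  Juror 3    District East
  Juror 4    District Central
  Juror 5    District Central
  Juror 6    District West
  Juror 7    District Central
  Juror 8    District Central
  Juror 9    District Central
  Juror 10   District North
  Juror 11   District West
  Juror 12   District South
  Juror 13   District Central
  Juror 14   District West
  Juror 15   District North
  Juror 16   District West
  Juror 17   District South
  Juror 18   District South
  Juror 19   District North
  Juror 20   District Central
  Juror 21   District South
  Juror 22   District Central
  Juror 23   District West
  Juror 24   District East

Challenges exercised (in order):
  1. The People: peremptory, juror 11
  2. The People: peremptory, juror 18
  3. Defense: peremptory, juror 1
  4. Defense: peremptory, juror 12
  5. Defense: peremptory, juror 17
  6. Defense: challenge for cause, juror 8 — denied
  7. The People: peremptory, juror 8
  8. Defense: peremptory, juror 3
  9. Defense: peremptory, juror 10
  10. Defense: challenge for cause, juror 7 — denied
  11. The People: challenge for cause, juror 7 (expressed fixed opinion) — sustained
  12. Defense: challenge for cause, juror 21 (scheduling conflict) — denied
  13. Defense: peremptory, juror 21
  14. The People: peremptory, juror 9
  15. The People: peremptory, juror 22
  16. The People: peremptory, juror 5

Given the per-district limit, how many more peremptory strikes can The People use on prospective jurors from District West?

3

The People peremptories so far: #11, #18, #8, #9, #22, #5 — 6 of 12 used, 6 left overall.
Against District West: #11 — 1 used; per-district cap 4 leaves 3.
Binding limit: min(6, 3) = 3.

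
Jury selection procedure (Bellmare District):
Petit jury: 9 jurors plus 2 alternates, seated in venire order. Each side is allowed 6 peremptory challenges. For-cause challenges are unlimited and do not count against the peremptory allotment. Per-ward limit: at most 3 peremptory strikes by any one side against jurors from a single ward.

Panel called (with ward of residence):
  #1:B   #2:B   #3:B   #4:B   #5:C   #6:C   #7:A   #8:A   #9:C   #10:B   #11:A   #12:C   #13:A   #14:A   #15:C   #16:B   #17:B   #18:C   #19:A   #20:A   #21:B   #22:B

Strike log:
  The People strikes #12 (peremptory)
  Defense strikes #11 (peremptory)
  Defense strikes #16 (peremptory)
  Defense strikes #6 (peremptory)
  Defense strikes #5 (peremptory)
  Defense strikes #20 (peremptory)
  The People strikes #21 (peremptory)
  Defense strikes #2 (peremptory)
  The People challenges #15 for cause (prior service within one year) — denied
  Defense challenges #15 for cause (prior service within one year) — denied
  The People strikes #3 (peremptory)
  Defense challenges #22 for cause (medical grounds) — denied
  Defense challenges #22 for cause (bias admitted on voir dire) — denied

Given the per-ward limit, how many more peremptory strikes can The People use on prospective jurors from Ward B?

1

The People peremptories so far: #12, #21, #3 — 3 of 6 used, 3 left overall.
Against Ward B: #21, #3 — 2 used; per-ward cap 3 leaves 1.
Binding limit: min(3, 1) = 1.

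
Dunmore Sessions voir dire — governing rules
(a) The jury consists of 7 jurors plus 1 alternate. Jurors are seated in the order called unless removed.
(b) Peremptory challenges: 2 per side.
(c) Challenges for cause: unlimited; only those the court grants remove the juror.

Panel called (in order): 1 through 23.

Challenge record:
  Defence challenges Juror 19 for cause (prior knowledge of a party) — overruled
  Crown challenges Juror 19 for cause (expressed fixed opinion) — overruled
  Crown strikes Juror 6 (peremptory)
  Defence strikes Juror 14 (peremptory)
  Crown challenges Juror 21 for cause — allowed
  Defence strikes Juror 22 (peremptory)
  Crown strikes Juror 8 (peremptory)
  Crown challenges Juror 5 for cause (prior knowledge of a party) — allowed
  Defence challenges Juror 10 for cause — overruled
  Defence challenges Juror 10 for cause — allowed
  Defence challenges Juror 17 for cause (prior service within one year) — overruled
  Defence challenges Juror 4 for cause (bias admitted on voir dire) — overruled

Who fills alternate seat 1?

12

Removed: #5, #6, #8, #10, #14, #21, #22. (#4, #17, #19 stay — for-cause denied.)
Seating in order: seats 1–7 → #1, #2, #3, #4, #7, #9, #11; alternates → #12.
So alternate 1 is #12.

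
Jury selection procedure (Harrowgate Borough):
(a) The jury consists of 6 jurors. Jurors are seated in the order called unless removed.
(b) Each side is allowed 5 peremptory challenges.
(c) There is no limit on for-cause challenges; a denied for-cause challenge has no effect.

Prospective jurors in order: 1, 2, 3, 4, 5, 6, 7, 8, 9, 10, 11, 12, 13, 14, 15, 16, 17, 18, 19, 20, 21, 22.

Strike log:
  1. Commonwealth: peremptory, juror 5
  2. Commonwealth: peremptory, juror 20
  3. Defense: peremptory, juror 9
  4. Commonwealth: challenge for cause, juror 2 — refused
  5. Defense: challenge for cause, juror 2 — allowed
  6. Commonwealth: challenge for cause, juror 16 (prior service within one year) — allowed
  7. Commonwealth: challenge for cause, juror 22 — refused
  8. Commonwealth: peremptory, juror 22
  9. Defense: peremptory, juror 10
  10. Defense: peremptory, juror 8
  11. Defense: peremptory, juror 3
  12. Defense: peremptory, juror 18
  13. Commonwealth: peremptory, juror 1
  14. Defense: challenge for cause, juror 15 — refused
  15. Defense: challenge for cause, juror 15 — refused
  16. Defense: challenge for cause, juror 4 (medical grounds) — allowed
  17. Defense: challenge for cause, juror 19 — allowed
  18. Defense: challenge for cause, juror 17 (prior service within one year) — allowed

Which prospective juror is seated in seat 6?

Removed: #1, #2, #3, #4, #5, #8, #9, #10, #16, #17, #18, #19, #20, #22. (#15 stays — for-cause denied.)
Filling seats in venire order through position 6: #6, #7, #11, #12, #13, #14.
So seat 6 is #14.

14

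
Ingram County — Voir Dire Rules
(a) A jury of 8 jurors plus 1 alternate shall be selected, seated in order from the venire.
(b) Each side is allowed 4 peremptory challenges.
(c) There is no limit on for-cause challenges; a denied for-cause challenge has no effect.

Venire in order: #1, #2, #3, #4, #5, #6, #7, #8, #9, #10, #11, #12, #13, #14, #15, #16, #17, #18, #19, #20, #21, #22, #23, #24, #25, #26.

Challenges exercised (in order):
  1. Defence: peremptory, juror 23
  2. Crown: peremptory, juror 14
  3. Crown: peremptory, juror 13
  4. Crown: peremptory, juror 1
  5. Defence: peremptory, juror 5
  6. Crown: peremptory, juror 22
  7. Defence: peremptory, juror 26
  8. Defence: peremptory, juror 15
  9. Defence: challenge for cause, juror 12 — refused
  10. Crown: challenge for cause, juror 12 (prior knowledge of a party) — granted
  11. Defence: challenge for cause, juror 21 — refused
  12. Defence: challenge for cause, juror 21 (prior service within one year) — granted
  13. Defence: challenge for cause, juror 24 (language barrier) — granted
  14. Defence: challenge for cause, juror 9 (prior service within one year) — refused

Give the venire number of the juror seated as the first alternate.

Removed: #1, #5, #12, #13, #14, #15, #21, #22, #23, #24, #26. (#9 stays — for-cause denied.)
Seating in order: seats 1–8 → #2, #3, #4, #6, #7, #8, #9, #10; alternates → #11.
So alternate 1 is #11.

11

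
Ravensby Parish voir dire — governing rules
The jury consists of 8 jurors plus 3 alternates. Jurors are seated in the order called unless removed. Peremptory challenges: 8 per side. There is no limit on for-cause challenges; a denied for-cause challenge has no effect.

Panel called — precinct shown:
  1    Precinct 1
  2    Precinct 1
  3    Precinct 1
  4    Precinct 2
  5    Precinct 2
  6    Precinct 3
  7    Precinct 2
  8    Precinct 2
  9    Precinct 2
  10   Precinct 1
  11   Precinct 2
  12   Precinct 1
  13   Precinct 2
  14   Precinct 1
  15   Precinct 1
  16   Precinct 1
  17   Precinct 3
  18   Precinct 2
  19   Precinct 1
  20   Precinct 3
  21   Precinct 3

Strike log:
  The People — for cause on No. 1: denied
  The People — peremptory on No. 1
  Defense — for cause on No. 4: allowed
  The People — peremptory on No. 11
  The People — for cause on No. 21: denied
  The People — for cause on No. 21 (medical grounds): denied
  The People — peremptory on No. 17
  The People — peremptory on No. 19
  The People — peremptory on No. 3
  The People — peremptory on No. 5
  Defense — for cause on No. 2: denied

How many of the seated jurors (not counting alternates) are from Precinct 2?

Removed: #1, #3, #4, #5, #11, #17, #19.
Seated jurors 1–8: #2, #6, #7, #8, #9, #10, #12, #13 (alternates #14, #15, #16 not counted).
Of those, in Precinct 2: #7, #8, #9, #13 → 4.

4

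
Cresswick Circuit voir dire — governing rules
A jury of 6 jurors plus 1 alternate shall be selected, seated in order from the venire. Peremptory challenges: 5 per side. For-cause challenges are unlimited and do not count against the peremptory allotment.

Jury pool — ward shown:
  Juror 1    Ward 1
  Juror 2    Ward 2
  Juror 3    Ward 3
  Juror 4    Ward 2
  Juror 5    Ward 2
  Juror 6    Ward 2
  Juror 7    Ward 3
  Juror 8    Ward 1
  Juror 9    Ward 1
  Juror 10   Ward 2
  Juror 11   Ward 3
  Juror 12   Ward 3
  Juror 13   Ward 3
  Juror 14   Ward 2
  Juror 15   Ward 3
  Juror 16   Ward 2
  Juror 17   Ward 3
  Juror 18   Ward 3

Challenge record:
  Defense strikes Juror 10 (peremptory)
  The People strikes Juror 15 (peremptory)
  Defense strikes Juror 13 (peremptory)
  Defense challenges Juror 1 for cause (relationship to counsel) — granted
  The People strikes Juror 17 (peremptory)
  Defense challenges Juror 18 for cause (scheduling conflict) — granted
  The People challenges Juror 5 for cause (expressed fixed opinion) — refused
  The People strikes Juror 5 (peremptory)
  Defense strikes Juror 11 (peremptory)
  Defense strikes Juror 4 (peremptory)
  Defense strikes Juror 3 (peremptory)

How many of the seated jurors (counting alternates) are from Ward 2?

3

Removed: #1, #3, #4, #5, #10, #11, #13, #15, #17, #18.
Seated (7 incl. alternates): #2, #6, #7, #8, #9, #12, #14.
Of those, in Ward 2: #2, #6, #14 → 3.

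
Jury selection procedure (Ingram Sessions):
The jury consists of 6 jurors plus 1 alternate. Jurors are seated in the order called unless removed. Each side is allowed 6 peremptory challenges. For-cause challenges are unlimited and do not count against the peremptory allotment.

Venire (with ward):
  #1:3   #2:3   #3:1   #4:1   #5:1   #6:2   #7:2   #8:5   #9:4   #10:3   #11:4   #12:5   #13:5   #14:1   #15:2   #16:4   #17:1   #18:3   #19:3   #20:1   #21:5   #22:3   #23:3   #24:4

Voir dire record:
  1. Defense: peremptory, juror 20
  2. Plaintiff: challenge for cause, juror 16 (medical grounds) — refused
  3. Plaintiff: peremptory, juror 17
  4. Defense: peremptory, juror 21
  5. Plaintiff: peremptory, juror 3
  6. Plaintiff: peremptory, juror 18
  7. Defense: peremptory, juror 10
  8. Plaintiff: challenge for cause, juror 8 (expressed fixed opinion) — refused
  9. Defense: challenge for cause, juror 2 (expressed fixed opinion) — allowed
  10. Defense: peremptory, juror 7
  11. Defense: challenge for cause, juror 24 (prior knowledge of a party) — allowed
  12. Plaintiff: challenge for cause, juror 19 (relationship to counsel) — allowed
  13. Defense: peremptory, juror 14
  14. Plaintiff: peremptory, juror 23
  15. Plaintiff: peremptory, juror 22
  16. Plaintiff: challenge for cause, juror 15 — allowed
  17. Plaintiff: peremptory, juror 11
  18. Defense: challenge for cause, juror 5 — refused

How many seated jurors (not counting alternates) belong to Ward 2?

1

Removed: #2, #3, #7, #10, #11, #14, #15, #17, #18, #19, #20, #21, #22, #23, #24.
Seated jurors 1–6: #1, #4, #5, #6, #8, #9 (alternates #12 not counted).
Of those, in Ward 2: #6 → 1.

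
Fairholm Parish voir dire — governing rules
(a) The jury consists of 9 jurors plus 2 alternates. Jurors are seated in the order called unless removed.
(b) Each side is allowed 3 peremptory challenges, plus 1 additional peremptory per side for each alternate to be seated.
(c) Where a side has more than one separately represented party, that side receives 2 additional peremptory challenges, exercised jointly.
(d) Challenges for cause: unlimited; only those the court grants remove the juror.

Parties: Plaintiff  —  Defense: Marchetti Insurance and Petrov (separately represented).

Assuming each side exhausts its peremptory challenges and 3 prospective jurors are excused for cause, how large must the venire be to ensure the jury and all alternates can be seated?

26

Seats to fill: 9 + 2 alternates = 11.
Peremptories — Plaintiff: 3 + 1×2 = 5; Defense: 3 + 1×2 + 2 = 7; total 12.
For-cause removals: 3.
Minimum venire: 11 + 12 + 3 = 26.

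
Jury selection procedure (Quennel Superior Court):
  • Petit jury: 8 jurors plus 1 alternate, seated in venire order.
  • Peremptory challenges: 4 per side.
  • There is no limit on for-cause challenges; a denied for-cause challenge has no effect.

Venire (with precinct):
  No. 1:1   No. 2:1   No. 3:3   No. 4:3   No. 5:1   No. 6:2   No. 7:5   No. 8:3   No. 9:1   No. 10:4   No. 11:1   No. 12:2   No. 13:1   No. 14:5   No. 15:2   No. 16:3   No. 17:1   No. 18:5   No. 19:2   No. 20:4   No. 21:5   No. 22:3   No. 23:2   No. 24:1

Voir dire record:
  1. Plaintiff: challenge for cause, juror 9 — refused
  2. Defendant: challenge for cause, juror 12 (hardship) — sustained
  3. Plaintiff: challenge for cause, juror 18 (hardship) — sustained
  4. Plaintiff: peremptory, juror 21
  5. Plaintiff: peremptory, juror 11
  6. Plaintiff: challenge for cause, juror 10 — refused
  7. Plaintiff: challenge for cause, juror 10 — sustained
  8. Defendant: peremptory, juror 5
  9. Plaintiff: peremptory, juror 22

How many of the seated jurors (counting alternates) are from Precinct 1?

Removed: #5, #10, #11, #12, #18, #21, #22.
Seated (9 incl. alternates): #1, #2, #3, #4, #6, #7, #8, #9, #13.
Of those, in Precinct 1: #1, #2, #9, #13 → 4.

4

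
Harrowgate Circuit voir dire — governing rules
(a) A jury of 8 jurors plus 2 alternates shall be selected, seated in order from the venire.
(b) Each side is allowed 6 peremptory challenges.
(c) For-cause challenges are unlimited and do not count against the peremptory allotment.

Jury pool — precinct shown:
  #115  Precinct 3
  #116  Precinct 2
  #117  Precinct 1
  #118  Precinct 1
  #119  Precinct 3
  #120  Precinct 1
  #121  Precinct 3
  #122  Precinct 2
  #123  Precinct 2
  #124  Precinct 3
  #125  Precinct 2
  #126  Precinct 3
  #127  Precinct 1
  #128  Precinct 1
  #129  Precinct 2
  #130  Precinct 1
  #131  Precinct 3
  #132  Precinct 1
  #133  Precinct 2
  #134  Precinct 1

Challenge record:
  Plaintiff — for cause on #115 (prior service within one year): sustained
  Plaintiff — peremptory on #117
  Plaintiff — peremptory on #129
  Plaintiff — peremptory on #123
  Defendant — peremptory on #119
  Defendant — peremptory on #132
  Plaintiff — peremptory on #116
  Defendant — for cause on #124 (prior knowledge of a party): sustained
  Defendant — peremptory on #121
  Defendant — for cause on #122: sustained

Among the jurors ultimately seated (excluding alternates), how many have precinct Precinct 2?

Removed: #115, #116, #117, #119, #121, #122, #123, #124, #129, #132.
Seated jurors 1–8: #118, #120, #125, #126, #127, #128, #130, #131 (alternates #133, #134 not counted).
Of those, in Precinct 2: #125 → 1.

1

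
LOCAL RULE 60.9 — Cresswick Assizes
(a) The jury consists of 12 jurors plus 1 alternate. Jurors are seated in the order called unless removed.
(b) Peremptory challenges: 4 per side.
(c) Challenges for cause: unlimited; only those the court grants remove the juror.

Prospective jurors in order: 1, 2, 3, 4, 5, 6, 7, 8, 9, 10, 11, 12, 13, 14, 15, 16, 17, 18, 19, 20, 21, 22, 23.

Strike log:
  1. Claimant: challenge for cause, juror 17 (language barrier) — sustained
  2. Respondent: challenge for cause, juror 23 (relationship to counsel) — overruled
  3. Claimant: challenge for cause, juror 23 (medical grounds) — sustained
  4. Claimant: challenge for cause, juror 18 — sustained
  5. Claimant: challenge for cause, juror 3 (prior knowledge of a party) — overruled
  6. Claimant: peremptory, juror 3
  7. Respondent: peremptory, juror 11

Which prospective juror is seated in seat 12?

Removed: #3, #11, #17, #18, #23.
Seating in order: seats 1–12 → #1, #2, #4, #5, #6, #7, #8, #9, #10, #12, #13, #14; alternates → #15.
So seat 12 is #14.

14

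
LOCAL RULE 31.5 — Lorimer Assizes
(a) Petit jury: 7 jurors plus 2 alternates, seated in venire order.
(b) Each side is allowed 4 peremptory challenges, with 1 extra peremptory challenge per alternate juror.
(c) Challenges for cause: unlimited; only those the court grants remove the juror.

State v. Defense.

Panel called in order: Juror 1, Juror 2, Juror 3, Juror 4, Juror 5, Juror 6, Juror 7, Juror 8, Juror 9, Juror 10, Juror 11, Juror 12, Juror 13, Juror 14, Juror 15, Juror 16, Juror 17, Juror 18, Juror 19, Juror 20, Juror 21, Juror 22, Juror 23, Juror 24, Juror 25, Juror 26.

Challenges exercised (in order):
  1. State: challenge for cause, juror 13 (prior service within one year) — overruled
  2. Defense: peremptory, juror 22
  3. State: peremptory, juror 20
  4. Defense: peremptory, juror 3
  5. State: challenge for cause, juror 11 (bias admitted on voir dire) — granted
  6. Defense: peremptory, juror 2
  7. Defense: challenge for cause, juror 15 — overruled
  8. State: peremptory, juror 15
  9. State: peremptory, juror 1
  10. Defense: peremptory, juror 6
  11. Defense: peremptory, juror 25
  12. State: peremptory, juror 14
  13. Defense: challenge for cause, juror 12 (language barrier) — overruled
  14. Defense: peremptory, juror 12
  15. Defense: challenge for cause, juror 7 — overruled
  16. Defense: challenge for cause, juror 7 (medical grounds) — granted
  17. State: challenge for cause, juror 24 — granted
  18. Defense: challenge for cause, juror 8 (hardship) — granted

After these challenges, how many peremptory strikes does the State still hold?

State allotment: 4 base + 1 × 2 alternates = 6.
State peremptories used: #20, #15, #1, #14 — 4 (for-cause on #13, #11, #24 don't count).
Remaining: 6 − 4 = 2.

2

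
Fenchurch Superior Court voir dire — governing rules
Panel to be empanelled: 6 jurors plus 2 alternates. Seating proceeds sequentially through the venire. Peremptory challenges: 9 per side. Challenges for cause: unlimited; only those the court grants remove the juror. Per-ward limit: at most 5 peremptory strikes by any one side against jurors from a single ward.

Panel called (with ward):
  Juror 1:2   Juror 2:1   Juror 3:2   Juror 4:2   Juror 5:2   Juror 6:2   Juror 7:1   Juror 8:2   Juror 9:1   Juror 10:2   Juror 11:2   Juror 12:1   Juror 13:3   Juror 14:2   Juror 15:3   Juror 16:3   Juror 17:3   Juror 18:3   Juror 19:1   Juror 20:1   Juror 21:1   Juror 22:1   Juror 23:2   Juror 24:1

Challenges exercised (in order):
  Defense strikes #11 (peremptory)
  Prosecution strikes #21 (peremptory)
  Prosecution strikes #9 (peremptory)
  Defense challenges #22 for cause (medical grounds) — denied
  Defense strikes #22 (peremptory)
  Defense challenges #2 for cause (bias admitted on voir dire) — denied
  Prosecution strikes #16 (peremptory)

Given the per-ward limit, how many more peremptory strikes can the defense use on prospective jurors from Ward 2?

4

Defense peremptories so far: #11, #22 — 2 of 9 used, 7 left overall.
Against Ward 2: #11 — 1 used; per-ward cap 5 leaves 4.
Binding limit: min(7, 4) = 4.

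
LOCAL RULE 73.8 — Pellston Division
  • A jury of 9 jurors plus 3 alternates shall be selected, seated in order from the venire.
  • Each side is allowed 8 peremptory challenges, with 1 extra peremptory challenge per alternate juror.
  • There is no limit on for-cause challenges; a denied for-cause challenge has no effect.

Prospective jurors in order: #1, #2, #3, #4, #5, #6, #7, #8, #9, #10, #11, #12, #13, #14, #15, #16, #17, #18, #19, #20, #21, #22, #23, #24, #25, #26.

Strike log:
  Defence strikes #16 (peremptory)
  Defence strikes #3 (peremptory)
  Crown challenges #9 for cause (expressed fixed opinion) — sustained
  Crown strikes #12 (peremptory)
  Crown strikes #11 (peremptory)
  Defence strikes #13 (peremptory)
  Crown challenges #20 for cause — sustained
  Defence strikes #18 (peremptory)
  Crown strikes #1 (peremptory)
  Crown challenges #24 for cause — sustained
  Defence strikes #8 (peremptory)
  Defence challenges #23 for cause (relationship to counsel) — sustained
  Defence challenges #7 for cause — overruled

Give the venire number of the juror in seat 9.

17

Removed: #1, #3, #8, #9, #11, #12, #13, #16, #18, #20, #23, #24. (#7 stays — for-cause denied.)
Seating in order: seats 1–9 → #2, #4, #5, #6, #7, #10, #14, #15, #17; alternates → #19, #21, #22.
So seat 9 is #17.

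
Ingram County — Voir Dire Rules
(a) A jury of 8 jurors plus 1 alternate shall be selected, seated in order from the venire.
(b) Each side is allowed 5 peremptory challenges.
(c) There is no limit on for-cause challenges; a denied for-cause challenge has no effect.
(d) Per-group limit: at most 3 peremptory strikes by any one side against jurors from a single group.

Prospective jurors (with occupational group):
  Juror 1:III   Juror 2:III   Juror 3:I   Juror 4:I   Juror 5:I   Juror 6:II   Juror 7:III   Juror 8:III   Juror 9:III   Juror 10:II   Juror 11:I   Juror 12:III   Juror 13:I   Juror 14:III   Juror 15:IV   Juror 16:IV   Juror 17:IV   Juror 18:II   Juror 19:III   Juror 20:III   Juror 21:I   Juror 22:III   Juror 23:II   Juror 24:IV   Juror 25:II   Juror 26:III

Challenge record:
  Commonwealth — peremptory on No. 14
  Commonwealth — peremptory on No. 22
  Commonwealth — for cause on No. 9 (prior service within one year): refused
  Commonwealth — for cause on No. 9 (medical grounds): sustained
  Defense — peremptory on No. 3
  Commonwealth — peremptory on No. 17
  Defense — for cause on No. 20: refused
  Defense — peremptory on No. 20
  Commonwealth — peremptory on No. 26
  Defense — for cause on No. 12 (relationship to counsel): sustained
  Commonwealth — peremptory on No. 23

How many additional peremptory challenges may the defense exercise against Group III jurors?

Defense peremptories so far: #3, #20 — 2 of 5 used, 3 left overall.
Against Group III: #20 — 1 used; per-group cap 3 leaves 2.
Binding limit: min(3, 2) = 2.

2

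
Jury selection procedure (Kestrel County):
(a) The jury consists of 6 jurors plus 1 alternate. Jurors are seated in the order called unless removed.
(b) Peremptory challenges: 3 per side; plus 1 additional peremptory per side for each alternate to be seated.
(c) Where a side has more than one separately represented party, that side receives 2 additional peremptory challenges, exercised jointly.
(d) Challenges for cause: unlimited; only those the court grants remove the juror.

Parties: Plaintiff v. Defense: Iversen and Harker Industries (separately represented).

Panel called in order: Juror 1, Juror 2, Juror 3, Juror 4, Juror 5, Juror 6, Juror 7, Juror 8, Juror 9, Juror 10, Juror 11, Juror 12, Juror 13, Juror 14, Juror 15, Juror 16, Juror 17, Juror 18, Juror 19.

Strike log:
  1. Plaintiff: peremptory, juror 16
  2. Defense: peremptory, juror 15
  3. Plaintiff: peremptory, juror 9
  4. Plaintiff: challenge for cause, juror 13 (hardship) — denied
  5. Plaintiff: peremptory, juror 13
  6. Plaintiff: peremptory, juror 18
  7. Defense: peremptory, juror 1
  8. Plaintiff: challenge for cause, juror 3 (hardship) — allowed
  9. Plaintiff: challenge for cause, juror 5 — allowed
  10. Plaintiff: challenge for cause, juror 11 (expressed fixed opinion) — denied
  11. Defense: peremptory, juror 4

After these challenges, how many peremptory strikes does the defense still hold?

Defense allotment: 3 base + 1 × 1 alternate + 2 multi-party = 6.
Defense peremptories used: #15, #1, #4 — 3.
Remaining: 6 − 3 = 3.

3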